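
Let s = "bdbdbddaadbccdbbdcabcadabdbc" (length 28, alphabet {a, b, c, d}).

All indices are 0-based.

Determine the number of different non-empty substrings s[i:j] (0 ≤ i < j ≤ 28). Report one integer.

rank→(start, suffix):
  0 → (7, 'aadbccdbbdcabcadabdbc')
  1 → (18, 'abcadabdbc')
  2 → (23, 'abdbc')
  3 → (21, 'adabdbc')
  4 → (8, 'adbccdbbdcabcadabdbc')
  5 → (14, 'bbdcabcadabdbc')
  6 → (26, 'bc')
  7 → (19, 'bcadabdbc')
  8 → (10, 'bccdbbdcabcadabdbc')
  9 → (24, 'bdbc')
  10 → (0, 'bdbdbddaadbccdbbdcabcadabdbc')
  11 → (2, 'bdbddaadbccdbbdcabcadabdbc')
  12 → (15, 'bdcabcadabdbc')
  13 → (4, 'bddaadbccdbbdcabcadabdbc')
  14 → (27, 'c')
  15 → (17, 'cabcadabdbc')
  16 → (20, 'cadabdbc')
  17 → (11, 'ccdbbdcabcadabdbc')
  18 → (12, 'cdbbdcabcadabdbc')
  19 → (6, 'daadbccdbbdcabcadabdbc')
  20 → (22, 'dabdbc')
  21 → (13, 'dbbdcabcadabdbc')
  22 → (25, 'dbc')
  23 → (9, 'dbccdbbdcabcadabdbc')
  24 → (1, 'dbdbddaadbccdbbdcabcadabdbc')
  25 → (3, 'dbddaadbccdbbdcabcadabdbc')
  26 → (16, 'dcabcadabdbc')
  27 → (5, 'ddaadbccdbbdcabcadabdbc')

SA = [7, 18, 23, 21, 8, 14, 26, 19, 10, 24, 0, 2, 15, 4, 27, 17, 20, 11, 12, 6, 22, 13, 25, 9, 1, 3, 16, 5]
[i] adj suffixes → lcp
  [1] 7/18 → 1 ('a')
  [2] 18/23 → 2 ('ab')
  [3] 23/21 → 1 ('a')
  [4] 21/8 → 2 ('ad')
  [5] 8/14 → 0 ('')
  [6] 14/26 → 1 ('b')
  [7] 26/19 → 2 ('bc')
  [8] 19/10 → 2 ('bc')
  [9] 10/24 → 1 ('b')
  [10] 24/0 → 3 ('bdb')
  [11] 0/2 → 4 ('bdbd')
  [12] 2/15 → 2 ('bd')
  [13] 15/4 → 2 ('bd')
  [14] 4/27 → 0 ('')
  [15] 27/17 → 1 ('c')
  [16] 17/20 → 2 ('ca')
  [17] 20/11 → 1 ('c')
  [18] 11/12 → 1 ('c')
  [19] 12/6 → 0 ('')
  [20] 6/22 → 2 ('da')
  [21] 22/13 → 1 ('d')
  [22] 13/25 → 2 ('db')
  [23] 25/9 → 3 ('dbc')
  [24] 9/1 → 2 ('db')
  [25] 1/3 → 3 ('dbd')
  [26] 3/16 → 1 ('d')
  [27] 16/5 → 1 ('d')

n(n+1)/2 = 28·29/2 = 406
Σ LCP = 0 + 1 + 2 + 1 + 2 + 0 + 1 + 2 + 2 + 1 + 3 + 4 + 2 + 2 + 0 + 1 + 2 + 1 + 1 + 0 + 2 + 1 + 2 + 3 + 2 + 3 + 1 + 1 = 43
distinct = 406 − 43 = 363

363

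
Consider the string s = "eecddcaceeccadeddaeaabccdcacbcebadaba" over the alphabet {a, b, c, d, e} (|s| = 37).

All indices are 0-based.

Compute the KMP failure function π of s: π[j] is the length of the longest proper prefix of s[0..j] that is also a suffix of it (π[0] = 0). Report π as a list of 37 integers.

[0, 1, 0, 0, 0, 0, 0, 0, 1, 2, 3, 0, 0, 0, 1, 0, 0, 0, 1, 0, 0, 0, 0, 0, 0, 0, 0, 0, 0, 0, 1, 0, 0, 0, 0, 0, 0]

π[0] = 0
j=1 s[j]='e': π[1]=1 (border 'e')
j=2 s[j]='c': k: 1→0; π[2]=0 (border '')
j=3 s[j]='d': π[3]=0 (border '')
j=4 s[j]='d': π[4]=0 (border '')
j=5 s[j]='c': π[5]=0 (border '')
j=6 s[j]='a': π[6]=0 (border '')
j=7 s[j]='c': π[7]=0 (border '')
j=8 s[j]='e': π[8]=1 (border 'e')
j=9 s[j]='e': π[9]=2 (border 'ee')
j=10 s[j]='c': π[10]=3 (border 'eec')
j=11 s[j]='c': k: 3→0; π[11]=0 (border '')
j=12 s[j]='a': π[12]=0 (border '')
j=13 s[j]='d': π[13]=0 (border '')
j=14 s[j]='e': π[14]=1 (border 'e')
j=15 s[j]='d': k: 1→0; π[15]=0 (border '')
j=16 s[j]='d': π[16]=0 (border '')
j=17 s[j]='a': π[17]=0 (border '')
j=18 s[j]='e': π[18]=1 (border 'e')
j=19 s[j]='a': k: 1→0; π[19]=0 (border '')
j=20 s[j]='a': π[20]=0 (border '')
j=21 s[j]='b': π[21]=0 (border '')
j=22 s[j]='c': π[22]=0 (border '')
j=23 s[j]='c': π[23]=0 (border '')
j=24 s[j]='d': π[24]=0 (border '')
j=25 s[j]='c': π[25]=0 (border '')
j=26 s[j]='a': π[26]=0 (border '')
j=27 s[j]='c': π[27]=0 (border '')
j=28 s[j]='b': π[28]=0 (border '')
j=29 s[j]='c': π[29]=0 (border '')
j=30 s[j]='e': π[30]=1 (border 'e')
j=31 s[j]='b': k: 1→0; π[31]=0 (border '')
j=32 s[j]='a': π[32]=0 (border '')
j=33 s[j]='d': π[33]=0 (border '')
j=34 s[j]='a': π[34]=0 (border '')
j=35 s[j]='b': π[35]=0 (border '')
j=36 s[j]='a': π[36]=0 (border '')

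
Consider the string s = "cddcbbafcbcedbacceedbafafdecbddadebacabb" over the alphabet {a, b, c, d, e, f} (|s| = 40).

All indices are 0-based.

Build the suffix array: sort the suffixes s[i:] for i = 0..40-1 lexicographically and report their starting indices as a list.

[37, 35, 14, 31, 21, 6, 23, 39, 34, 13, 20, 5, 38, 4, 9, 28, 36, 3, 8, 27, 15, 0, 10, 16, 30, 12, 19, 2, 29, 1, 32, 25, 33, 26, 11, 18, 17, 22, 7, 24]

rank | idx | suffix
   0 |  37 | abb
   1 |  35 | acabb
   2 |  14 | acceedbafafdecbddadebacabb
   3 |  31 | adebacabb
   4 |  21 | afafdecbddadebacabb
   5 |   6 | afcbcedbacceedbafafdecbddadebacabb
   6 |  23 | afdecbddadebacabb
   7 |  39 | b
   8 |  34 | bacabb
   9 |  13 | bacceedbafafdecbddadebacabb
  10 |  20 | bafafdecbddadebacabb
  11 |   5 | bafcbcedbacceedbafafdecbddadebacabb
  12 |  38 | bb
  13 |   4 | bbafcbcedbacceedbafafdecbddadebacabb
  14 |   9 | bcedbacceedbafafdecbddadebacabb
  15 |  28 | bddadebacabb
  16 |  36 | cabb
  17 |   3 | cbbafcbcedbacceedbafafdecbddadebacabb
  18 |   8 | cbcedbacceedbafafdecbddadebacabb
  19 |  27 | cbddadebacabb
  20 |  15 | cceedbafafdecbddadebacabb
  21 |   0 | cddcbbafcbcedbacceedbafafdecbddadebacabb
  22 |  10 | cedbacceedbafafdecbddadebacabb
  23 |  16 | ceedbafafdecbddadebacabb
  24 |  30 | dadebacabb
  25 |  12 | dbacceedbafafdecbddadebacabb
  26 |  19 | dbafafdecbddadebacabb
  27 |   2 | dcbbafcbcedbacceedbafafdecbddadebacabb
  28 |  29 | ddadebacabb
  29 |   1 | ddcbbafcbcedbacceedbafafdecbddadebacabb
  30 |  32 | debacabb
  31 |  25 | decbddadebacabb
  32 |  33 | ebacabb
  33 |  26 | ecbddadebacabb
  34 |  11 | edbacceedbafafdecbddadebacabb
  35 |  18 | edbafafdecbddadebacabb
  36 |  17 | eedbafafdecbddadebacabb
  37 |  22 | fafdecbddadebacabb
  38 |   7 | fcbcedbacceedbafafdecbddadebacabb
  39 |  24 | fdecbddadebacabb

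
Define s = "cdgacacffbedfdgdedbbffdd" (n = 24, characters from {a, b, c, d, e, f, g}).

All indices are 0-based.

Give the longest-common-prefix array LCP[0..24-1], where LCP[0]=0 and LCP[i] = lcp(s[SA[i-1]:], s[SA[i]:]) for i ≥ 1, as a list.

[0, 2, 0, 1, 1, 0, 1, 1, 0, 1, 1, 1, 1, 1, 2, 0, 2, 0, 1, 2, 1, 2, 0, 1]

sorted suffixes:
  #0 SA[0]=3  'acacffbedfdgdedbbffdd'
  #1 SA[1]=5  'acffbedfdgdedbbffdd'
  #2 SA[2]=18  'bbffdd'
  #3 SA[3]=9  'bedfdgdedbbffdd'
  #4 SA[4]=19  'bffdd'
  #5 SA[5]=4  'cacffbedfdgdedbbffdd'
  #6 SA[6]=0  'cdgacacffbedfdgdedbbffdd'
  #7 SA[7]=6  'cffbedfdgdedbbffdd'
  #8 SA[8]=23  'd'
  #9 SA[9]=17  'dbbffdd'
  #10 SA[10]=22  'dd'
  #11 SA[11]=15  'dedbbffdd'
  #12 SA[12]=11  'dfdgdedbbffdd'
  #13 SA[13]=1  'dgacacffbedfdgdedbbffdd'
  #14 SA[14]=13  'dgdedbbffdd'
  #15 SA[15]=16  'edbbffdd'
  #16 SA[16]=10  'edfdgdedbbffdd'
  #17 SA[17]=8  'fbedfdgdedbbffdd'
  #18 SA[18]=21  'fdd'
  #19 SA[19]=12  'fdgdedbbffdd'
  #20 SA[20]=7  'ffbedfdgdedbbffdd'
  #21 SA[21]=20  'ffdd'
  #22 SA[22]=2  'gacacffbedfdgdedbbffdd'
  #23 SA[23]=14  'gdedbbffdd'

SA = [3, 5, 18, 9, 19, 4, 0, 6, 23, 17, 22, 15, 11, 1, 13, 16, 10, 8, 21, 12, 7, 20, 2, 14]
rank  pair      lcp
   1  s[3:],s[5:]  2  'ac'
   2  s[5:],s[18:]  0  ''
   3  s[18:],s[9:]  1  'b'
   4  s[9:],s[19:]  1  'b'
   5  s[19:],s[4:]  0  ''
   6  s[4:],s[0:]  1  'c'
   7  s[0:],s[6:]  1  'c'
   8  s[6:],s[23:]  0  ''
   9  s[23:],s[17:]  1  'd'
  10  s[17:],s[22:]  1  'd'
  11  s[22:],s[15:]  1  'd'
  12  s[15:],s[11:]  1  'd'
  13  s[11:],s[1:]  1  'd'
  14  s[1:],s[13:]  2  'dg'
  15  s[13:],s[16:]  0  ''
  16  s[16:],s[10:]  2  'ed'
  17  s[10:],s[8:]  0  ''
  18  s[8:],s[21:]  1  'f'
  19  s[21:],s[12:]  2  'fd'
  20  s[12:],s[7:]  1  'f'
  21  s[7:],s[20:]  2  'ff'
  22  s[20:],s[2:]  0  ''
  23  s[2:],s[14:]  1  'g'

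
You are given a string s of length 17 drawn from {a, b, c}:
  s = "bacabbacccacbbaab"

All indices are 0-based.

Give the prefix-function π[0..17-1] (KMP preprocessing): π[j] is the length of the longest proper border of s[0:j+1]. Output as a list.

π[0] = 0
j=1 s[j]='a': π[1]=0 (border '')
j=2 s[j]='c': π[2]=0 (border '')
j=3 s[j]='a': π[3]=0 (border '')
j=4 s[j]='b': π[4]=1 (border 'b')
j=5 s[j]='b': k: 1→0; π[5]=1 (border 'b')
j=6 s[j]='a': π[6]=2 (border 'ba')
j=7 s[j]='c': π[7]=3 (border 'bac')
j=8 s[j]='c': k: 3→0; π[8]=0 (border '')
j=9 s[j]='c': π[9]=0 (border '')
j=10 s[j]='a': π[10]=0 (border '')
j=11 s[j]='c': π[11]=0 (border '')
j=12 s[j]='b': π[12]=1 (border 'b')
j=13 s[j]='b': k: 1→0; π[13]=1 (border 'b')
j=14 s[j]='a': π[14]=2 (border 'ba')
j=15 s[j]='a': k: 2→0; π[15]=0 (border '')
j=16 s[j]='b': π[16]=1 (border 'b')

[0, 0, 0, 0, 1, 1, 2, 3, 0, 0, 0, 0, 1, 1, 2, 0, 1]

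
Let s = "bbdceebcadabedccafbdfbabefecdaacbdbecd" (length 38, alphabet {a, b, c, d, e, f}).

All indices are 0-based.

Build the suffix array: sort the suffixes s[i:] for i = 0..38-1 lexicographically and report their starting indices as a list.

rank→(start, suffix):
  0 → (29, 'aacbdbecd')
  1 → (10, 'abedccafbdfbabefecdaacbdbecd')
  2 → (22, 'abefecdaacbdbecd')
  3 → (30, 'acbdbecd')
  4 → (8, 'adabedccafbdfbabefecdaacbdbecd')
  5 → (16, 'afbdfbabefecdaacbdbecd')
  6 → (21, 'babefecdaacbdbecd')
  7 → (0, 'bbdceebcadabedccafbdfbabefecdaacbdbecd')
  8 → (6, 'bcadabedccafbdfbabefecdaacbdbecd')
  9 → (32, 'bdbecd')
  10 → (1, 'bdceebcadabedccafbdfbabefecdaacbdbecd')
  11 → (18, 'bdfbabefecdaacbdbecd')
  12 → (34, 'becd')
  13 → (11, 'bedccafbdfbabefecdaacbdbecd')
  14 → (23, 'befecdaacbdbecd')
  15 → (7, 'cadabedccafbdfbabefecdaacbdbecd')
  16 → (15, 'cafbdfbabefecdaacbdbecd')
  17 → (31, 'cbdbecd')
  18 → (14, 'ccafbdfbabefecdaacbdbecd')
  19 → (36, 'cd')
  20 → (27, 'cdaacbdbecd')
  21 → (3, 'ceebcadabedccafbdfbabefecdaacbdbecd')
  22 → (37, 'd')
  23 → (28, 'daacbdbecd')
  24 → (9, 'dabedccafbdfbabefecdaacbdbecd')
  25 → (33, 'dbecd')
  26 → (13, 'dccafbdfbabefecdaacbdbecd')
  27 → (2, 'dceebcadabedccafbdfbabefecdaacbdbecd')
  28 → (19, 'dfbabefecdaacbdbecd')
  29 → (5, 'ebcadabedccafbdfbabefecdaacbdbecd')
  30 → (35, 'ecd')
  31 → (26, 'ecdaacbdbecd')
  32 → (12, 'edccafbdfbabefecdaacbdbecd')
  33 → (4, 'eebcadabedccafbdfbabefecdaacbdbecd')
  34 → (24, 'efecdaacbdbecd')
  35 → (20, 'fbabefecdaacbdbecd')
  36 → (17, 'fbdfbabefecdaacbdbecd')
  37 → (25, 'fecdaacbdbecd')

[29, 10, 22, 30, 8, 16, 21, 0, 6, 32, 1, 18, 34, 11, 23, 7, 15, 31, 14, 36, 27, 3, 37, 28, 9, 33, 13, 2, 19, 5, 35, 26, 12, 4, 24, 20, 17, 25]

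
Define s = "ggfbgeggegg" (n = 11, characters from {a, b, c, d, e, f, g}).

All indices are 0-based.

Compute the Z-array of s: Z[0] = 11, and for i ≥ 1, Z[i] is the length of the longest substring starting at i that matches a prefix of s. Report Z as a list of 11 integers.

[11, 1, 0, 0, 1, 0, 2, 1, 0, 2, 1]

Z[0]=11
i=1: fresh scan; Z[1]=1 extend→box=[1,2)
i=2: fresh scan; Z[2]=0
i=3: fresh scan; Z[3]=0
i=4: fresh scan; Z[4]=1 extend→box=[4,5)
i=5: fresh scan; Z[5]=0
i=6: fresh scan; Z[6]=2 extend→box=[6,8)
i=7: min(r-i=1, Z[1]=1)=1; Z[7]=1
i=8: fresh scan; Z[8]=0
i=9: fresh scan; Z[9]=2 extend→box=[9,11)
i=10: min(r-i=1, Z[1]=1)=1; Z[10]=1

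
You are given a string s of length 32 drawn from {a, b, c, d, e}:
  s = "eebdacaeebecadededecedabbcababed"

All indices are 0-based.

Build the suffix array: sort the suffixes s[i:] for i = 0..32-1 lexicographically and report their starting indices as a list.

sorted suffixes:
  #0 SA[0]=26  'ababed'
  #1 SA[1]=22  'abbcababed'
  #2 SA[2]=28  'abed'
  #3 SA[3]=4  'acaeebecadededecedabbcababed'
  #4 SA[4]=12  'adededecedabbcababed'
  #5 SA[5]=6  'aeebecadededecedabbcababed'
  #6 SA[6]=27  'babed'
  #7 SA[7]=23  'bbcababed'
  #8 SA[8]=24  'bcababed'
  #9 SA[9]=2  'bdacaeebecadededecedabbcababed'
  #10 SA[10]=9  'becadededecedabbcababed'
  #11 SA[11]=29  'bed'
  #12 SA[12]=25  'cababed'
  #13 SA[13]=11  'cadededecedabbcababed'
  #14 SA[14]=5  'caeebecadededecedabbcababed'
  #15 SA[15]=19  'cedabbcababed'
  #16 SA[16]=31  'd'
  #17 SA[17]=21  'dabbcababed'
  #18 SA[18]=3  'dacaeebecadededecedabbcababed'
  #19 SA[19]=17  'decedabbcababed'
  #20 SA[20]=15  'dedecedabbcababed'
  #21 SA[21]=13  'dededecedabbcababed'
  #22 SA[22]=1  'ebdacaeebecadededecedabbcababed'
  #23 SA[23]=8  'ebecadededecedabbcababed'
  #24 SA[24]=10  'ecadededecedabbcababed'
  #25 SA[25]=18  'ecedabbcababed'
  #26 SA[26]=30  'ed'
  #27 SA[27]=20  'edabbcababed'
  #28 SA[28]=16  'edecedabbcababed'
  #29 SA[29]=14  'ededecedabbcababed'
  #30 SA[30]=0  'eebdacaeebecadededecedabbcababed'
  #31 SA[31]=7  'eebecadededecedabbcababed'

[26, 22, 28, 4, 12, 6, 27, 23, 24, 2, 9, 29, 25, 11, 5, 19, 31, 21, 3, 17, 15, 13, 1, 8, 10, 18, 30, 20, 16, 14, 0, 7]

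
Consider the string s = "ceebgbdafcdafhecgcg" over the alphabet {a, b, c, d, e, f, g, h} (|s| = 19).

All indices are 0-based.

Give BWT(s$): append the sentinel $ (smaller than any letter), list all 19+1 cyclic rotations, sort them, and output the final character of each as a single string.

rank  rotation              last
    0  $ceebgbdafcdafhecgcg  g
    1  afcdafhecgcg$ceebgbd  d
    2  afhecgcg$ceebgbdafcd  d
    3  bdafcdafhecgcg$ceebg  g
    4  bgbdafcdafhecgcg$cee  e
    5  cdafhecgcg$ceebgbdaf  f
    6  ceebgbdafcdafhecgcg$  $
    7  cg$ceebgbdafcdafhecg  g
    8  cgcg$ceebgbdafcdafhe  e
    9  dafcdafhecgcg$ceebgb  b
   10  dafhecgcg$ceebgbdafc  c
   11  ebgbdafcdafhecgcg$ce  e
   12  ecgcg$ceebgbdafcdafh  h
   13  eebgbdafcdafhecgcg$c  c
   14  fcdafhecgcg$ceebgbda  a
   15  fhecgcg$ceebgbdafcda  a
   16  g$ceebgbdafcdafhecgc  c
   17  gbdafcdafhecgcg$ceeb  b
   18  gcg$ceebgbdafcdafhec  c
   19  hecgcg$ceebgbdafcdaf  f

gddgef$gebcehcaacbcf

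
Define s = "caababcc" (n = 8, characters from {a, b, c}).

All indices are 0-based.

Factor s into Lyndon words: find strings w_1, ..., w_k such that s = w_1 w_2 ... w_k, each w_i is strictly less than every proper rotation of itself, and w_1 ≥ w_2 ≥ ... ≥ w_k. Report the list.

["c", "aababcc"]

emit factor 1: 'c' (i=0, period=1)
emit factor 2: 'aababcc' (i=1, period=7)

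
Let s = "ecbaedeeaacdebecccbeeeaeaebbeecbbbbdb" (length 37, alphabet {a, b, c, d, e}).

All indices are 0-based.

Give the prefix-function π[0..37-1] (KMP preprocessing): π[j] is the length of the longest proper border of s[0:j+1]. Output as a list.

[0, 0, 0, 0, 1, 0, 1, 1, 0, 0, 0, 0, 1, 0, 1, 2, 0, 0, 0, 1, 1, 1, 0, 1, 0, 1, 0, 0, 1, 1, 2, 3, 0, 0, 0, 0, 0]

π[0] = 0
j=1 s[j]='c': π[1]=0 (border '')
j=2 s[j]='b': π[2]=0 (border '')
j=3 s[j]='a': π[3]=0 (border '')
j=4 s[j]='e': π[4]=1 (border 'e')
j=5 s[j]='d': k: 1→0; π[5]=0 (border '')
j=6 s[j]='e': π[6]=1 (border 'e')
j=7 s[j]='e': k: 1→0; π[7]=1 (border 'e')
j=8 s[j]='a': k: 1→0; π[8]=0 (border '')
j=9 s[j]='a': π[9]=0 (border '')
j=10 s[j]='c': π[10]=0 (border '')
j=11 s[j]='d': π[11]=0 (border '')
j=12 s[j]='e': π[12]=1 (border 'e')
j=13 s[j]='b': k: 1→0; π[13]=0 (border '')
j=14 s[j]='e': π[14]=1 (border 'e')
j=15 s[j]='c': π[15]=2 (border 'ec')
j=16 s[j]='c': k: 2→0; π[16]=0 (border '')
j=17 s[j]='c': π[17]=0 (border '')
j=18 s[j]='b': π[18]=0 (border '')
j=19 s[j]='e': π[19]=1 (border 'e')
j=20 s[j]='e': k: 1→0; π[20]=1 (border 'e')
j=21 s[j]='e': k: 1→0; π[21]=1 (border 'e')
j=22 s[j]='a': k: 1→0; π[22]=0 (border '')
j=23 s[j]='e': π[23]=1 (border 'e')
j=24 s[j]='a': k: 1→0; π[24]=0 (border '')
j=25 s[j]='e': π[25]=1 (border 'e')
j=26 s[j]='b': k: 1→0; π[26]=0 (border '')
j=27 s[j]='b': π[27]=0 (border '')
j=28 s[j]='e': π[28]=1 (border 'e')
j=29 s[j]='e': k: 1→0; π[29]=1 (border 'e')
j=30 s[j]='c': π[30]=2 (border 'ec')
j=31 s[j]='b': π[31]=3 (border 'ecb')
j=32 s[j]='b': k: 3→0; π[32]=0 (border '')
j=33 s[j]='b': π[33]=0 (border '')
j=34 s[j]='b': π[34]=0 (border '')
j=35 s[j]='d': π[35]=0 (border '')
j=36 s[j]='b': π[36]=0 (border '')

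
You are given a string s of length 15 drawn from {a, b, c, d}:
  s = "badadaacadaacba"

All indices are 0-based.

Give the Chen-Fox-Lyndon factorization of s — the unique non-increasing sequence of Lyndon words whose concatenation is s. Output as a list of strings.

emit factor 1: 'b' (i=0, period=1)
emit factor 2: 'ad' (i=1, period=2)
emit factor 3: 'ad' (i=3, period=2)
emit factor 4: 'aacadaacb' (i=5, period=9)
emit factor 5: 'a' (i=14, period=1)

["b", "ad", "ad", "aacadaacb", "a"]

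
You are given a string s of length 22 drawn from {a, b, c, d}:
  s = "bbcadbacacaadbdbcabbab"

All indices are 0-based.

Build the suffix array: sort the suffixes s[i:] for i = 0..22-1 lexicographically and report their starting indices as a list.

[10, 20, 17, 8, 6, 3, 11, 21, 19, 5, 18, 0, 15, 1, 13, 9, 16, 7, 2, 4, 14, 12]

sorted suffixes:
  #0 SA[0]=10  'aadbdbcabbab'
  #1 SA[1]=20  'ab'
  #2 SA[2]=17  'abbab'
  #3 SA[3]=8  'acaadbdbcabbab'
  #4 SA[4]=6  'acacaadbdbcabbab'
  #5 SA[5]=3  'adbacacaadbdbcabbab'
  #6 SA[6]=11  'adbdbcabbab'
  #7 SA[7]=21  'b'
  #8 SA[8]=19  'bab'
  #9 SA[9]=5  'bacacaadbdbcabbab'
  #10 SA[10]=18  'bbab'
  #11 SA[11]=0  'bbcadbacacaadbdbcabbab'
  #12 SA[12]=15  'bcabbab'
  #13 SA[13]=1  'bcadbacacaadbdbcabbab'
  #14 SA[14]=13  'bdbcabbab'
  #15 SA[15]=9  'caadbdbcabbab'
  #16 SA[16]=16  'cabbab'
  #17 SA[17]=7  'cacaadbdbcabbab'
  #18 SA[18]=2  'cadbacacaadbdbcabbab'
  #19 SA[19]=4  'dbacacaadbdbcabbab'
  #20 SA[20]=14  'dbcabbab'
  #21 SA[21]=12  'dbdbcabbab'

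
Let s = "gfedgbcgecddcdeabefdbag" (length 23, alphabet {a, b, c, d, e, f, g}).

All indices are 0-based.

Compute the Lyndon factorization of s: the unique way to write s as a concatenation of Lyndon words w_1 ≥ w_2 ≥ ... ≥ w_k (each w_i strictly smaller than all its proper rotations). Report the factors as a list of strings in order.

emit factor 1: 'g' (i=0, period=1)
emit factor 2: 'f' (i=1, period=1)
emit factor 3: 'e' (i=2, period=1)
emit factor 4: 'dg' (i=3, period=2)
emit factor 5: 'bcgecddcde' (i=5, period=10)
emit factor 6: 'abefdbag' (i=15, period=8)

["g", "f", "e", "dg", "bcgecddcde", "abefdbag"]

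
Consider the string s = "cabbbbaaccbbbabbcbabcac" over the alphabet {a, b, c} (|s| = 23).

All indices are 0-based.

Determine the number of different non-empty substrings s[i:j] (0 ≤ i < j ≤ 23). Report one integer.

237

rank | idx | suffix
   0 |   6 | aaccbbbabbcbabcac
   1 |   1 | abbbbaaccbbbabbcbabcac
   2 |  13 | abbcbabcac
   3 |  18 | abcac
   4 |  21 | ac
   5 |   7 | accbbbabbcbabcac
   6 |   5 | baaccbbbabbcbabcac
   7 |  12 | babbcbabcac
   8 |  17 | babcac
   9 |   4 | bbaaccbbbabbcbabcac
  10 |  11 | bbabbcbabcac
  11 |   3 | bbbaaccbbbabbcbabcac
  12 |  10 | bbbabbcbabcac
  13 |   2 | bbbbaaccbbbabbcbabcac
  14 |  14 | bbcbabcac
  15 |  19 | bcac
  16 |  15 | bcbabcac
  17 |  22 | c
  18 |   0 | cabbbbaaccbbbabbcbabcac
  19 |  20 | cac
  20 |  16 | cbabcac
  21 |   9 | cbbbabbcbabcac
  22 |   8 | ccbbbabbcbabcac

SA = [6, 1, 13, 18, 21, 7, 5, 12, 17, 4, 11, 3, 10, 2, 14, 19, 15, 22, 0, 20, 16, 9, 8]
[i] adj suffixes → lcp
  [1] 6/1 → 1 ('a')
  [2] 1/13 → 3 ('abb')
  [3] 13/18 → 2 ('ab')
  [4] 18/21 → 1 ('a')
  [5] 21/7 → 2 ('ac')
  [6] 7/5 → 0 ('')
  [7] 5/12 → 2 ('ba')
  [8] 12/17 → 3 ('bab')
  [9] 17/4 → 1 ('b')
  [10] 4/11 → 3 ('bba')
  [11] 11/3 → 2 ('bb')
  [12] 3/10 → 4 ('bbba')
  [13] 10/2 → 3 ('bbb')
  [14] 2/14 → 2 ('bb')
  [15] 14/19 → 1 ('b')
  [16] 19/15 → 2 ('bc')
  [17] 15/22 → 0 ('')
  [18] 22/0 → 1 ('c')
  [19] 0/20 → 2 ('ca')
  [20] 20/16 → 1 ('c')
  [21] 16/9 → 2 ('cb')
  [22] 9/8 → 1 ('c')

n(n+1)/2 = 23·24/2 = 276
Σ LCP = 0 + 1 + 3 + 2 + 1 + 2 + 0 + 2 + 3 + 1 + 3 + 2 + 4 + 3 + 2 + 1 + 2 + 0 + 1 + 2 + 1 + 2 + 1 = 39
distinct = 276 − 39 = 237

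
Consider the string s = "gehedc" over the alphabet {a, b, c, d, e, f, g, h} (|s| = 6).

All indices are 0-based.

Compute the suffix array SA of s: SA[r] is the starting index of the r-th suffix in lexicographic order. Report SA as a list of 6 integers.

[5, 4, 3, 1, 0, 2]

sorted suffixes:
  #0 SA[0]=5  'c'
  #1 SA[1]=4  'dc'
  #2 SA[2]=3  'edc'
  #3 SA[3]=1  'ehedc'
  #4 SA[4]=0  'gehedc'
  #5 SA[5]=2  'hedc'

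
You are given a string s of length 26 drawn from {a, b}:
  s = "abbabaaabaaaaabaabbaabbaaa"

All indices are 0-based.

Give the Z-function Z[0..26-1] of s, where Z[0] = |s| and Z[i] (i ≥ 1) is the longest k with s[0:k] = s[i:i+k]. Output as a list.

Z[0]=26
i=1: i≥r, start 0; Z[1]=0
i=2: i≥r, start 0; Z[2]=0
i=3: i≥r, start 0; Z[3]=2 scan→box=[3,5)
i=4: min(r-i=1, Z[1]=0)=0; Z[4]=0
i=5: i≥r, start 0; Z[5]=1 scan→box=[5,6)
i=6: i≥r, start 0; Z[6]=1 scan→box=[6,7)
i=7: i≥r, start 0; Z[7]=2 scan→box=[7,9)
i=8: min(r-i=1, Z[1]=0)=0; Z[8]=0
i=9: i≥r, start 0; Z[9]=1 scan→box=[9,10)
i=10: i≥r, start 0; Z[10]=1 scan→box=[10,11)
i=11: i≥r, start 0; Z[11]=1 scan→box=[11,12)
i=12: i≥r, start 0; Z[12]=1 scan→box=[12,13)
i=13: i≥r, start 0; Z[13]=2 scan→box=[13,15)
i=14: min(r-i=1, Z[1]=0)=0; Z[14]=0
i=15: i≥r, start 0; Z[15]=1 scan→box=[15,16)
i=16: i≥r, start 0; Z[16]=4 scan→box=[16,20)
i=17: min(r-i=3, Z[1]=0)=0; Z[17]=0
i=18: min(r-i=2, Z[2]=0)=0; Z[18]=0
i=19: min(r-i=1, Z[3]=2)=1; Z[19]=1
i=20: i≥r, start 0; Z[20]=4 scan→box=[20,24)
i=21: min(r-i=3, Z[1]=0)=0; Z[21]=0
i=22: min(r-i=2, Z[2]=0)=0; Z[22]=0
i=23: min(r-i=1, Z[3]=2)=1; Z[23]=1
i=24: i≥r, start 0; Z[24]=1 scan→box=[24,25)
i=25: i≥r, start 0; Z[25]=1 scan→box=[25,26)

[26, 0, 0, 2, 0, 1, 1, 2, 0, 1, 1, 1, 1, 2, 0, 1, 4, 0, 0, 1, 4, 0, 0, 1, 1, 1]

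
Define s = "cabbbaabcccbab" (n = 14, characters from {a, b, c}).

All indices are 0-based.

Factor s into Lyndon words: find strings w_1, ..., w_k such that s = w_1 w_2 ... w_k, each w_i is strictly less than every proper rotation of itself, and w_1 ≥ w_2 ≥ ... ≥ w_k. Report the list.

["c", "abbb", "aabcccbab"]

emit factor 1: 'c' (i=0, period=1)
emit factor 2: 'abbb' (i=1, period=4)
emit factor 3: 'aabcccbab' (i=5, period=9)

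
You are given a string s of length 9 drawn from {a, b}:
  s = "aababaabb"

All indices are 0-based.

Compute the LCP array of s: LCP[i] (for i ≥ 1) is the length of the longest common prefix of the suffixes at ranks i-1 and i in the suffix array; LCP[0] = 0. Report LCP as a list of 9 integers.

rank | idx | suffix
   0 |   0 | aababaabb
   1 |   5 | aabb
   2 |   3 | abaabb
   3 |   1 | ababaabb
   4 |   6 | abb
   5 |   8 | b
   6 |   4 | baabb
   7 |   2 | babaabb
   8 |   7 | bb

SA = [0, 5, 3, 1, 6, 8, 4, 2, 7]
i: (SA[i-1],SA[i]) lcp shared
  1: (0,5) 3 'aab'
  2: (5,3) 1 'a'
  3: (3,1) 3 'aba'
  4: (1,6) 2 'ab'
  5: (6,8) 0 ''
  6: (8,4) 1 'b'
  7: (4,2) 2 'ba'
  8: (2,7) 1 'b'

[0, 3, 1, 3, 2, 0, 1, 2, 1]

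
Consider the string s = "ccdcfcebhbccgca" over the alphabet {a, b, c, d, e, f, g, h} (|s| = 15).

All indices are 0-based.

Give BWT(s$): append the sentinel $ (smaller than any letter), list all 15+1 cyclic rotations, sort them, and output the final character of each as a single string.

rank  rotation          last
    0  $ccdcfcebhbccgca  a
    1  a$ccdcfcebhbccgc  c
    2  bccgca$ccdcfcebh  h
    3  bhbccgca$ccdcfce  e
    4  ca$ccdcfcebhbccg  g
    5  ccdcfcebhbccgca$  $
    6  ccgca$ccdcfcebhb  b
    7  cdcfcebhbccgca$c  c
    8  cebhbccgca$ccdcf  f
    9  cfcebhbccgca$ccd  d
   10  cgca$ccdcfcebhbc  c
   11  dcfcebhbccgca$cc  c
   12  ebhbccgca$ccdcfc  c
   13  fcebhbccgca$ccdc  c
   14  gca$ccdcfcebhbcc  c
   15  hbccgca$ccdcfceb  b

acheg$bcfdcccccb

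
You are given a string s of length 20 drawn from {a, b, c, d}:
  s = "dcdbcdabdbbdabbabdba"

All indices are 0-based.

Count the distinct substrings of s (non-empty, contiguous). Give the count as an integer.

rank→(start, suffix):
  0 → (19, 'a')
  1 → (12, 'abbabdba')
  2 → (15, 'abdba')
  3 → (6, 'abdbbdabbabdba')
  4 → (18, 'ba')
  5 → (14, 'babdba')
  6 → (13, 'bbabdba')
  7 → (9, 'bbdabbabdba')
  8 → (3, 'bcdabdbbdabbabdba')
  9 → (10, 'bdabbabdba')
  10 → (16, 'bdba')
  11 → (7, 'bdbbdabbabdba')
  12 → (4, 'cdabdbbdabbabdba')
  13 → (1, 'cdbcdabdbbdabbabdba')
  14 → (11, 'dabbabdba')
  15 → (5, 'dabdbbdabbabdba')
  16 → (17, 'dba')
  17 → (8, 'dbbdabbabdba')
  18 → (2, 'dbcdabdbbdabbabdba')
  19 → (0, 'dcdbcdabdbbdabbabdba')

SA = [19, 12, 15, 6, 18, 14, 13, 9, 3, 10, 16, 7, 4, 1, 11, 5, 17, 8, 2, 0]
i: (SA[i-1],SA[i]) lcp shared
  1: (19,12) 1 'a'
  2: (12,15) 2 'ab'
  3: (15,6) 4 'abdb'
  4: (6,18) 0 ''
  5: (18,14) 2 'ba'
  6: (14,13) 1 'b'
  7: (13,9) 2 'bb'
  8: (9,3) 1 'b'
  9: (3,10) 1 'b'
  10: (10,16) 2 'bd'
  11: (16,7) 3 'bdb'
  12: (7,4) 0 ''
  13: (4,1) 2 'cd'
  14: (1,11) 0 ''
  15: (11,5) 3 'dab'
  16: (5,17) 1 'd'
  17: (17,8) 2 'db'
  18: (8,2) 2 'db'
  19: (2,0) 1 'd'

n(n+1)/2 = 20·21/2 = 210
Σ LCP = 0 + 1 + 2 + 4 + 0 + 2 + 1 + 2 + 1 + 1 + 2 + 3 + 0 + 2 + 0 + 3 + 1 + 2 + 2 + 1 = 30
distinct = 210 − 30 = 180

180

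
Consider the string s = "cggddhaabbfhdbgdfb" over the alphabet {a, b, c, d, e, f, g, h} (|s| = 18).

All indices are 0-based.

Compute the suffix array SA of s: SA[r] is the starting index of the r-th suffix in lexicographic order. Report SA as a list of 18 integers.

[6, 7, 17, 8, 9, 13, 0, 12, 3, 15, 4, 16, 10, 2, 14, 1, 5, 11]

rank | idx | suffix
   0 |   6 | aabbfhdbgdfb
   1 |   7 | abbfhdbgdfb
   2 |  17 | b
   3 |   8 | bbfhdbgdfb
   4 |   9 | bfhdbgdfb
   5 |  13 | bgdfb
   6 |   0 | cggddhaabbfhdbgdfb
   7 |  12 | dbgdfb
   8 |   3 | ddhaabbfhdbgdfb
   9 |  15 | dfb
  10 |   4 | dhaabbfhdbgdfb
  11 |  16 | fb
  12 |  10 | fhdbgdfb
  13 |   2 | gddhaabbfhdbgdfb
  14 |  14 | gdfb
  15 |   1 | ggddhaabbfhdbgdfb
  16 |   5 | haabbfhdbgdfb
  17 |  11 | hdbgdfb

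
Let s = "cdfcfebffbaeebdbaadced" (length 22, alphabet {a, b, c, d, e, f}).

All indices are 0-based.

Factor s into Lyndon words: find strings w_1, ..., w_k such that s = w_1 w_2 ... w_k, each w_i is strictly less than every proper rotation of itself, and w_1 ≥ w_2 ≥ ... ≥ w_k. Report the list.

emit factor 1: 'cdfcfe' (i=0, period=6)
emit factor 2: 'bff' (i=6, period=3)
emit factor 3: 'b' (i=9, period=1)
emit factor 4: 'aeebdb' (i=10, period=6)
emit factor 5: 'aadced' (i=16, period=6)

["cdfcfe", "bff", "b", "aeebdb", "aadced"]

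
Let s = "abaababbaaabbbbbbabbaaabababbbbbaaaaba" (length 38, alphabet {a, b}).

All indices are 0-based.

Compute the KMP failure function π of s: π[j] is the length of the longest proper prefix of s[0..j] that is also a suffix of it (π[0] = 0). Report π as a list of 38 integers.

[0, 0, 1, 1, 2, 3, 2, 0, 1, 1, 1, 2, 0, 0, 0, 0, 0, 1, 2, 0, 1, 1, 1, 2, 3, 2, 3, 2, 0, 0, 0, 0, 1, 1, 1, 1, 2, 3]

π[0] = 0
j=1 s[j]='b': π[1]=0 (border '')
j=2 s[j]='a': π[2]=1 (border 'a')
j=3 s[j]='a': k: 1→0; π[3]=1 (border 'a')
j=4 s[j]='b': π[4]=2 (border 'ab')
j=5 s[j]='a': π[5]=3 (border 'aba')
j=6 s[j]='b': k: 3→1; π[6]=2 (border 'ab')
j=7 s[j]='b': k: 2→0; π[7]=0 (border '')
j=8 s[j]='a': π[8]=1 (border 'a')
j=9 s[j]='a': k: 1→0; π[9]=1 (border 'a')
j=10 s[j]='a': k: 1→0; π[10]=1 (border 'a')
j=11 s[j]='b': π[11]=2 (border 'ab')
j=12 s[j]='b': k: 2→0; π[12]=0 (border '')
j=13 s[j]='b': π[13]=0 (border '')
j=14 s[j]='b': π[14]=0 (border '')
j=15 s[j]='b': π[15]=0 (border '')
j=16 s[j]='b': π[16]=0 (border '')
j=17 s[j]='a': π[17]=1 (border 'a')
j=18 s[j]='b': π[18]=2 (border 'ab')
j=19 s[j]='b': k: 2→0; π[19]=0 (border '')
j=20 s[j]='a': π[20]=1 (border 'a')
j=21 s[j]='a': k: 1→0; π[21]=1 (border 'a')
j=22 s[j]='a': k: 1→0; π[22]=1 (border 'a')
j=23 s[j]='b': π[23]=2 (border 'ab')
j=24 s[j]='a': π[24]=3 (border 'aba')
j=25 s[j]='b': k: 3→1; π[25]=2 (border 'ab')
j=26 s[j]='a': π[26]=3 (border 'aba')
j=27 s[j]='b': k: 3→1; π[27]=2 (border 'ab')
j=28 s[j]='b': k: 2→0; π[28]=0 (border '')
j=29 s[j]='b': π[29]=0 (border '')
j=30 s[j]='b': π[30]=0 (border '')
j=31 s[j]='b': π[31]=0 (border '')
j=32 s[j]='a': π[32]=1 (border 'a')
j=33 s[j]='a': k: 1→0; π[33]=1 (border 'a')
j=34 s[j]='a': k: 1→0; π[34]=1 (border 'a')
j=35 s[j]='a': k: 1→0; π[35]=1 (border 'a')
j=36 s[j]='b': π[36]=2 (border 'ab')
j=37 s[j]='a': π[37]=3 (border 'aba')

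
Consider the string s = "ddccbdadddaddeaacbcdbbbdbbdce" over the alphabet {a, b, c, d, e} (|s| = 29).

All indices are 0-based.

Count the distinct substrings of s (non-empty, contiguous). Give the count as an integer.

394

rank | idx | suffix
   0 |  14 | aacbcdbbbdbbdce
   1 |  15 | acbcdbbbdbbdce
   2 |   6 | adddaddeaacbcdbbbdbbdce
   3 |  10 | addeaacbcdbbbdbbdce
   4 |  20 | bbbdbbdce
   5 |  21 | bbdbbdce
   6 |  24 | bbdce
   7 |  17 | bcdbbbdbbdce
   8 |   4 | bdadddaddeaacbcdbbbdbbdce
   9 |  22 | bdbbdce
  10 |  25 | bdce
  11 |  16 | cbcdbbbdbbdce
  12 |   3 | cbdadddaddeaacbcdbbbdbbdce
  13 |   2 | ccbdadddaddeaacbcdbbbdbbdce
  14 |  18 | cdbbbdbbdce
  15 |  27 | ce
  16 |   5 | dadddaddeaacbcdbbbdbbdce
  17 |   9 | daddeaacbcdbbbdbbdce
  18 |  19 | dbbbdbbdce
  19 |  23 | dbbdce
  20 |   1 | dccbdadddaddeaacbcdbbbdbbdce
  21 |  26 | dce
  22 |   8 | ddaddeaacbcdbbbdbbdce
  23 |   0 | ddccbdadddaddeaacbcdbbbdbbdce
  24 |   7 | dddaddeaacbcdbbbdbbdce
  25 |  11 | ddeaacbcdbbbdbbdce
  26 |  12 | deaacbcdbbbdbbdce
  27 |  28 | e
  28 |  13 | eaacbcdbbbdbbdce

SA = [14, 15, 6, 10, 20, 21, 24, 17, 4, 22, 25, 16, 3, 2, 18, 27, 5, 9, 19, 23, 1, 26, 8, 0, 7, 11, 12, 28, 13]
[i] adj suffixes → lcp
  [1] 14/15 → 1 ('a')
  [2] 15/6 → 1 ('a')
  [3] 6/10 → 3 ('add')
  [4] 10/20 → 0 ('')
  [5] 20/21 → 2 ('bb')
  [6] 21/24 → 3 ('bbd')
  [7] 24/17 → 1 ('b')
  [8] 17/4 → 1 ('b')
  [9] 4/22 → 2 ('bd')
  [10] 22/25 → 2 ('bd')
  [11] 25/16 → 0 ('')
  [12] 16/3 → 2 ('cb')
  [13] 3/2 → 1 ('c')
  [14] 2/18 → 1 ('c')
  [15] 18/27 → 1 ('c')
  [16] 27/5 → 0 ('')
  [17] 5/9 → 4 ('dadd')
  [18] 9/19 → 1 ('d')
  [19] 19/23 → 3 ('dbb')
  [20] 23/1 → 1 ('d')
  [21] 1/26 → 2 ('dc')
  [22] 26/8 → 1 ('d')
  [23] 8/0 → 2 ('dd')
  [24] 0/7 → 2 ('dd')
  [25] 7/11 → 2 ('dd')
  [26] 11/12 → 1 ('d')
  [27] 12/28 → 0 ('')
  [28] 28/13 → 1 ('e')

n(n+1)/2 = 29·30/2 = 435
Σ LCP = 0 + 1 + 1 + 3 + 0 + 2 + 3 + 1 + 1 + 2 + 2 + 0 + 2 + 1 + 1 + 1 + 0 + 4 + 1 + 3 + 1 + 2 + 1 + 2 + 2 + 2 + 1 + 0 + 1 = 41
distinct = 435 − 41 = 394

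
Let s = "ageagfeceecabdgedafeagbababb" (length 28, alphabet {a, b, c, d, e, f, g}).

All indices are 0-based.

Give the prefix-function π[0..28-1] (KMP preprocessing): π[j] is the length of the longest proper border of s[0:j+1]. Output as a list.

[0, 0, 0, 1, 2, 0, 0, 0, 0, 0, 0, 1, 0, 0, 0, 0, 0, 1, 0, 0, 1, 2, 0, 1, 0, 1, 0, 0]

π[0] = 0
j=1 s[j]='g': π[1]=0 (border '')
j=2 s[j]='e': π[2]=0 (border '')
j=3 s[j]='a': π[3]=1 (border 'a')
j=4 s[j]='g': π[4]=2 (border 'ag')
j=5 s[j]='f': k: 2→0; π[5]=0 (border '')
j=6 s[j]='e': π[6]=0 (border '')
j=7 s[j]='c': π[7]=0 (border '')
j=8 s[j]='e': π[8]=0 (border '')
j=9 s[j]='e': π[9]=0 (border '')
j=10 s[j]='c': π[10]=0 (border '')
j=11 s[j]='a': π[11]=1 (border 'a')
j=12 s[j]='b': k: 1→0; π[12]=0 (border '')
j=13 s[j]='d': π[13]=0 (border '')
j=14 s[j]='g': π[14]=0 (border '')
j=15 s[j]='e': π[15]=0 (border '')
j=16 s[j]='d': π[16]=0 (border '')
j=17 s[j]='a': π[17]=1 (border 'a')
j=18 s[j]='f': k: 1→0; π[18]=0 (border '')
j=19 s[j]='e': π[19]=0 (border '')
j=20 s[j]='a': π[20]=1 (border 'a')
j=21 s[j]='g': π[21]=2 (border 'ag')
j=22 s[j]='b': k: 2→0; π[22]=0 (border '')
j=23 s[j]='a': π[23]=1 (border 'a')
j=24 s[j]='b': k: 1→0; π[24]=0 (border '')
j=25 s[j]='a': π[25]=1 (border 'a')
j=26 s[j]='b': k: 1→0; π[26]=0 (border '')
j=27 s[j]='b': π[27]=0 (border '')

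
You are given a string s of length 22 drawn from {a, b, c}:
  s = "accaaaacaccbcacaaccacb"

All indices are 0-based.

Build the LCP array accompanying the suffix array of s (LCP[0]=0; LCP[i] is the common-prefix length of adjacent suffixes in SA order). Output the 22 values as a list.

[0, 3, 2, 3, 1, 3, 2, 2, 4, 3, 0, 1, 0, 3, 2, 3, 3, 1, 2, 1, 3, 2]

rank | idx | suffix
   0 |   3 | aaaacaccbcacaaccacb
   1 |   4 | aaacaccbcacaaccacb
   2 |   5 | aacaccbcacaaccacb
   3 |  15 | aaccacb
   4 |  13 | acaaccacb
   5 |   6 | acaccbcacaaccacb
   6 |  19 | acb
   7 |   0 | accaaaacaccbcacaaccacb
   8 |  16 | accacb
   9 |   8 | accbcacaaccacb
  10 |  21 | b
  11 |  11 | bcacaaccacb
  12 |   2 | caaaacaccbcacaaccacb
  13 |  14 | caaccacb
  14 |  12 | cacaaccacb
  15 |  18 | cacb
  16 |   7 | caccbcacaaccacb
  17 |  20 | cb
  18 |  10 | cbcacaaccacb
  19 |   1 | ccaaaacaccbcacaaccacb
  20 |  17 | ccacb
  21 |   9 | ccbcacaaccacb

SA = [3, 4, 5, 15, 13, 6, 19, 0, 16, 8, 21, 11, 2, 14, 12, 18, 7, 20, 10, 1, 17, 9]
[i] adj suffixes → lcp
  [1] 3/4 → 3 ('aaa')
  [2] 4/5 → 2 ('aa')
  [3] 5/15 → 3 ('aac')
  [4] 15/13 → 1 ('a')
  [5] 13/6 → 3 ('aca')
  [6] 6/19 → 2 ('ac')
  [7] 19/0 → 2 ('ac')
  [8] 0/16 → 4 ('acca')
  [9] 16/8 → 3 ('acc')
  [10] 8/21 → 0 ('')
  [11] 21/11 → 1 ('b')
  [12] 11/2 → 0 ('')
  [13] 2/14 → 3 ('caa')
  [14] 14/12 → 2 ('ca')
  [15] 12/18 → 3 ('cac')
  [16] 18/7 → 3 ('cac')
  [17] 7/20 → 1 ('c')
  [18] 20/10 → 2 ('cb')
  [19] 10/1 → 1 ('c')
  [20] 1/17 → 3 ('cca')
  [21] 17/9 → 2 ('cc')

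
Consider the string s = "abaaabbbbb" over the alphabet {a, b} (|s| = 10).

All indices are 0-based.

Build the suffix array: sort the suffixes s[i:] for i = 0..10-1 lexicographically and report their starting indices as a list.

[2, 3, 0, 4, 9, 1, 8, 7, 6, 5]

sorted suffixes:
  #0 SA[0]=2  'aaabbbbb'
  #1 SA[1]=3  'aabbbbb'
  #2 SA[2]=0  'abaaabbbbb'
  #3 SA[3]=4  'abbbbb'
  #4 SA[4]=9  'b'
  #5 SA[5]=1  'baaabbbbb'
  #6 SA[6]=8  'bb'
  #7 SA[7]=7  'bbb'
  #8 SA[8]=6  'bbbb'
  #9 SA[9]=5  'bbbbb'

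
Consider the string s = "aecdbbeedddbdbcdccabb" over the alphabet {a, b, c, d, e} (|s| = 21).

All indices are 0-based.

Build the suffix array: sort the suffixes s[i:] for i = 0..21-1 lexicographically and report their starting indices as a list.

rank | idx | suffix
   0 |  18 | abb
   1 |   0 | aecdbbeedddbdbcdccabb
   2 |  20 | b
   3 |  19 | bb
   4 |   4 | bbeedddbdbcdccabb
   5 |  13 | bcdccabb
   6 |  11 | bdbcdccabb
   7 |   5 | beedddbdbcdccabb
   8 |  17 | cabb
   9 |  16 | ccabb
  10 |   2 | cdbbeedddbdbcdccabb
  11 |  14 | cdccabb
  12 |   3 | dbbeedddbdbcdccabb
  13 |  12 | dbcdccabb
  14 |  10 | dbdbcdccabb
  15 |  15 | dccabb
  16 |   9 | ddbdbcdccabb
  17 |   8 | dddbdbcdccabb
  18 |   1 | ecdbbeedddbdbcdccabb
  19 |   7 | edddbdbcdccabb
  20 |   6 | eedddbdbcdccabb

[18, 0, 20, 19, 4, 13, 11, 5, 17, 16, 2, 14, 3, 12, 10, 15, 9, 8, 1, 7, 6]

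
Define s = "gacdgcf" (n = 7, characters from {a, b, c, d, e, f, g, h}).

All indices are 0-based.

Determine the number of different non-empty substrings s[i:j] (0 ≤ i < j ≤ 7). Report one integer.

26

rank→(start, suffix):
  0 → (1, 'acdgcf')
  1 → (2, 'cdgcf')
  2 → (5, 'cf')
  3 → (3, 'dgcf')
  4 → (6, 'f')
  5 → (0, 'gacdgcf')
  6 → (4, 'gcf')

SA = [1, 2, 5, 3, 6, 0, 4]
i: (SA[i-1],SA[i]) lcp shared
  1: (1,2) 0 ''
  2: (2,5) 1 'c'
  3: (5,3) 0 ''
  4: (3,6) 0 ''
  5: (6,0) 0 ''
  6: (0,4) 1 'g'

n(n+1)/2 = 7·8/2 = 28
Σ LCP = 0 + 0 + 1 + 0 + 0 + 0 + 1 = 2
distinct = 28 − 2 = 26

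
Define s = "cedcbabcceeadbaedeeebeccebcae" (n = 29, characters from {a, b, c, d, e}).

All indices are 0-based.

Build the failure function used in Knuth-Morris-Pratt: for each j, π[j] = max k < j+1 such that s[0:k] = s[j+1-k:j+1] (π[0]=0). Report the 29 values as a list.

[0, 0, 0, 1, 0, 0, 0, 1, 1, 2, 0, 0, 0, 0, 0, 0, 0, 0, 0, 0, 0, 0, 1, 1, 2, 0, 1, 0, 0]

π[0] = 0
j=1 s[j]='e': π[1]=0 (border '')
j=2 s[j]='d': π[2]=0 (border '')
j=3 s[j]='c': π[3]=1 (border 'c')
j=4 s[j]='b': k: 1→0; π[4]=0 (border '')
j=5 s[j]='a': π[5]=0 (border '')
j=6 s[j]='b': π[6]=0 (border '')
j=7 s[j]='c': π[7]=1 (border 'c')
j=8 s[j]='c': k: 1→0; π[8]=1 (border 'c')
j=9 s[j]='e': π[9]=2 (border 'ce')
j=10 s[j]='e': k: 2→0; π[10]=0 (border '')
j=11 s[j]='a': π[11]=0 (border '')
j=12 s[j]='d': π[12]=0 (border '')
j=13 s[j]='b': π[13]=0 (border '')
j=14 s[j]='a': π[14]=0 (border '')
j=15 s[j]='e': π[15]=0 (border '')
j=16 s[j]='d': π[16]=0 (border '')
j=17 s[j]='e': π[17]=0 (border '')
j=18 s[j]='e': π[18]=0 (border '')
j=19 s[j]='e': π[19]=0 (border '')
j=20 s[j]='b': π[20]=0 (border '')
j=21 s[j]='e': π[21]=0 (border '')
j=22 s[j]='c': π[22]=1 (border 'c')
j=23 s[j]='c': k: 1→0; π[23]=1 (border 'c')
j=24 s[j]='e': π[24]=2 (border 'ce')
j=25 s[j]='b': k: 2→0; π[25]=0 (border '')
j=26 s[j]='c': π[26]=1 (border 'c')
j=27 s[j]='a': k: 1→0; π[27]=0 (border '')
j=28 s[j]='e': π[28]=0 (border '')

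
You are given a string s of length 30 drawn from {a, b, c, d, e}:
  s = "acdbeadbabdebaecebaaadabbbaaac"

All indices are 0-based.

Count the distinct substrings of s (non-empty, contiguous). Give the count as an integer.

sorted suffixes:
  #0 SA[0]=26  'aaac'
  #1 SA[1]=18  'aaadabbbaaac'
  #2 SA[2]=27  'aac'
  #3 SA[3]=19  'aadabbbaaac'
  #4 SA[4]=22  'abbbaaac'
  #5 SA[5]=8  'abdebaecebaaadabbbaaac'
  #6 SA[6]=28  'ac'
  #7 SA[7]=0  'acdbeadbabdebaecebaaadabbbaaac'
  #8 SA[8]=20  'adabbbaaac'
  #9 SA[9]=5  'adbabdebaecebaaadabbbaaac'
  #10 SA[10]=13  'aecebaaadabbbaaac'
  #11 SA[11]=25  'baaac'
  #12 SA[12]=17  'baaadabbbaaac'
  #13 SA[13]=7  'babdebaecebaaadabbbaaac'
  #14 SA[14]=12  'baecebaaadabbbaaac'
  #15 SA[15]=24  'bbaaac'
  #16 SA[16]=23  'bbbaaac'
  #17 SA[17]=9  'bdebaecebaaadabbbaaac'
  #18 SA[18]=3  'beadbabdebaecebaaadabbbaaac'
  #19 SA[19]=29  'c'
  #20 SA[20]=1  'cdbeadbabdebaecebaaadabbbaaac'
  #21 SA[21]=15  'cebaaadabbbaaac'
  #22 SA[22]=21  'dabbbaaac'
  #23 SA[23]=6  'dbabdebaecebaaadabbbaaac'
  #24 SA[24]=2  'dbeadbabdebaecebaaadabbbaaac'
  #25 SA[25]=10  'debaecebaaadabbbaaac'
  #26 SA[26]=4  'eadbabdebaecebaaadabbbaaac'
  #27 SA[27]=16  'ebaaadabbbaaac'
  #28 SA[28]=11  'ebaecebaaadabbbaaac'
  #29 SA[29]=14  'ecebaaadabbbaaac'

SA = [26, 18, 27, 19, 22, 8, 28, 0, 20, 5, 13, 25, 17, 7, 12, 24, 23, 9, 3, 29, 1, 15, 21, 6, 2, 10, 4, 16, 11, 14]
[i] adj suffixes → lcp
  [1] 26/18 → 3 ('aaa')
  [2] 18/27 → 2 ('aa')
  [3] 27/19 → 2 ('aa')
  [4] 19/22 → 1 ('a')
  [5] 22/8 → 2 ('ab')
  [6] 8/28 → 1 ('a')
  [7] 28/0 → 2 ('ac')
  [8] 0/20 → 1 ('a')
  [9] 20/5 → 2 ('ad')
  [10] 5/13 → 1 ('a')
  [11] 13/25 → 0 ('')
  [12] 25/17 → 4 ('baaa')
  [13] 17/7 → 2 ('ba')
  [14] 7/12 → 2 ('ba')
  [15] 12/24 → 1 ('b')
  [16] 24/23 → 2 ('bb')
  [17] 23/9 → 1 ('b')
  [18] 9/3 → 1 ('b')
  [19] 3/29 → 0 ('')
  [20] 29/1 → 1 ('c')
  [21] 1/15 → 1 ('c')
  [22] 15/21 → 0 ('')
  [23] 21/6 → 1 ('d')
  [24] 6/2 → 2 ('db')
  [25] 2/10 → 1 ('d')
  [26] 10/4 → 0 ('')
  [27] 4/16 → 1 ('e')
  [28] 16/11 → 3 ('eba')
  [29] 11/14 → 1 ('e')

n(n+1)/2 = 30·31/2 = 465
Σ LCP = 0 + 3 + 2 + 2 + 1 + 2 + 1 + 2 + 1 + 2 + 1 + 0 + 4 + 2 + 2 + 1 + 2 + 1 + 1 + 0 + 1 + 1 + 0 + 1 + 2 + 1 + 0 + 1 + 3 + 1 = 41
distinct = 465 − 41 = 424

424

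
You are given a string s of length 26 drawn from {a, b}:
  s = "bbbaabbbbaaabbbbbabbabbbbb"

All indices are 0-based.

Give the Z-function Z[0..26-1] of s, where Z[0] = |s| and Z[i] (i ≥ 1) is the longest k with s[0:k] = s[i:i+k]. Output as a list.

Z[0]=26
i=1: i≥r, start 0; Z[1]=2 grow→box=[1,3)
i=2: min(r-i=1, Z[1]=2)=1; Z[2]=1
i=3: i≥r, start 0; Z[3]=0
i=4: i≥r, start 0; Z[4]=0
i=5: i≥r, start 0; Z[5]=3 grow→box=[5,8)
i=6: min(r-i=2, Z[1]=2)=2; Z[6]=5 grow→box=[6,11)
i=7: min(r-i=4, Z[1]=2)=2; Z[7]=2
i=8: min(r-i=3, Z[2]=1)=1; Z[8]=1
i=9: min(r-i=2, Z[3]=0)=0; Z[9]=0
i=10: min(r-i=1, Z[4]=0)=0; Z[10]=0
i=11: i≥r, start 0; Z[11]=0
i=12: i≥r, start 0; Z[12]=3 grow→box=[12,15)
i=13: min(r-i=2, Z[1]=2)=2; Z[13]=3 grow→box=[13,16)
i=14: min(r-i=2, Z[1]=2)=2; Z[14]=4 grow→box=[14,18)
i=15: min(r-i=3, Z[1]=2)=2; Z[15]=2
i=16: min(r-i=2, Z[2]=1)=1; Z[16]=1
i=17: min(r-i=1, Z[3]=0)=0; Z[17]=0
i=18: i≥r, start 0; Z[18]=2 grow→box=[18,20)
i=19: min(r-i=1, Z[1]=2)=1; Z[19]=1
i=20: i≥r, start 0; Z[20]=0
i=21: i≥r, start 0; Z[21]=3 grow→box=[21,24)
i=22: min(r-i=2, Z[1]=2)=2; Z[22]=3 grow→box=[22,25)
i=23: min(r-i=2, Z[1]=2)=2; Z[23]=3 grow→box=[23,26)
i=24: min(r-i=2, Z[1]=2)=2; Z[24]=2
i=25: min(r-i=1, Z[2]=1)=1; Z[25]=1

[26, 2, 1, 0, 0, 3, 5, 2, 1, 0, 0, 0, 3, 3, 4, 2, 1, 0, 2, 1, 0, 3, 3, 3, 2, 1]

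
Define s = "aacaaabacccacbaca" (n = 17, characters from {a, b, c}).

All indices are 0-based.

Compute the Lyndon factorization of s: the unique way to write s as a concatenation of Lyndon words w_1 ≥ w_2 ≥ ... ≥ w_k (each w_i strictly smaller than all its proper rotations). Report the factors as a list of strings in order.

["aac", "aaabacccacbac", "a"]

emit factor 1: 'aac' (i=0, period=3)
emit factor 2: 'aaabacccacbac' (i=3, period=13)
emit factor 3: 'a' (i=16, period=1)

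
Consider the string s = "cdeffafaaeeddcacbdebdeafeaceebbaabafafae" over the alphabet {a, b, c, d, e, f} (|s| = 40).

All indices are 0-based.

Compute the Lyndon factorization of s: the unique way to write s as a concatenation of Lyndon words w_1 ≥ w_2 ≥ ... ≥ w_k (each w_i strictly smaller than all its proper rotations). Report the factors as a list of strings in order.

emit factor 1: 'cdeff' (i=0, period=5)
emit factor 2: 'af' (i=5, period=2)
emit factor 3: 'aaeeddcacbdebdeafeaceebb' (i=7, period=24)
emit factor 4: 'aabafafae' (i=31, period=9)

["cdeff", "af", "aaeeddcacbdebdeafeaceebb", "aabafafae"]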